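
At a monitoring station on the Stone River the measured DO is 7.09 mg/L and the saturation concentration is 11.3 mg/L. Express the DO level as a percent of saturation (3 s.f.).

% saturation = C/C_s × 100 = 7.09/11.3 × 100 = 62.7 %.

62.7 % saturation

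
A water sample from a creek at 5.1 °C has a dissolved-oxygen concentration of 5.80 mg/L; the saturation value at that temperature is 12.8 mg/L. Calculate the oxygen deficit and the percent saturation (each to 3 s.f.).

D ≈ 7.00 mg/L; 45.3 % saturation

D = C_s − C = 12.8 − 5.80 = 7.00 mg/L.
% saturation = 5.80/12.8 × 100 = 45.3 %.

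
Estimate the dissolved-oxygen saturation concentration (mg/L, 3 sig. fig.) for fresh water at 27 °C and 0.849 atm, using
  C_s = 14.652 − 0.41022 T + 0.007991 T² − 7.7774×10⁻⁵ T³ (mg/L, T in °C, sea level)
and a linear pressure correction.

C_s ≈ 6.68 mg/L

At sea level: C_s = 14.652 − 0.41022×27 + 0.007991×27² − 7.7774×10⁻⁵×27³ = 7.871 mg/L.
Pressure correction: C_s' = 7.871 × 0.849 = 6.682 mg/L.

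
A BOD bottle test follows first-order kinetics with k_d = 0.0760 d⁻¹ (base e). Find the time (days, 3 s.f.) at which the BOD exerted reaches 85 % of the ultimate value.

y/L₀ = 1 − e^(−k_d t) = 0.85 ⇒ e^(−k_d t) = 0.150
t = −ln(0.150) / 0.0760 = 1.897 / 0.0760 = 24.96 d.

t ≈ 25.0 d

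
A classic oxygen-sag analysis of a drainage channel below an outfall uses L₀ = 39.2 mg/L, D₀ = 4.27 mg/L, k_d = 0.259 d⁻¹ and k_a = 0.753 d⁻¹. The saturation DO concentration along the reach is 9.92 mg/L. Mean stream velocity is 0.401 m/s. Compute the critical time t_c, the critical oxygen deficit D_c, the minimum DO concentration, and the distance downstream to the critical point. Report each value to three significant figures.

At the critical point dD/dt = 0, so k_d L₀ e^(−k_d t) = k_a D. Substituting D(t) from the Streeter–Phelps equation and solving for t gives
t_c = ln[(k_a/k_d)(1 − D₀(k_a−k_d)/(k_d L₀))] / (k_a−k_d).
Here k_a−k_d = 0.4940 d⁻¹ and 1 − D₀(k_a−k_d)/(k_d L₀) = 1 − 4.27×0.4940/(0.259×39.2) = 0.7922, so
t_c = ln(2.907 × 0.7922) / 0.4940 = 0.8343 / 0.4940 = 1.689 d.
L(t_c) = L₀ e^(−k_d t_c) = 39.2 × 0.6457 = 25.31 mg/L, and at the critical point k_a D_c = k_d L, so D_c = (0.259/0.753) × 25.31 = 8.706 mg/L.
Minimum DO = C_s − D_c = 9.92 − 8.706 = 1.214 mg/L.
x_c = v t_c = 0.401 m/s × 1.689 d × 86400 s/d = 58520 m ≈ 58.5 km.

t_c ≈ 1.69 d; D_c ≈ 8.71 mg/L; min DO ≈ 1.21 mg/L; x_c ≈ 58.5 km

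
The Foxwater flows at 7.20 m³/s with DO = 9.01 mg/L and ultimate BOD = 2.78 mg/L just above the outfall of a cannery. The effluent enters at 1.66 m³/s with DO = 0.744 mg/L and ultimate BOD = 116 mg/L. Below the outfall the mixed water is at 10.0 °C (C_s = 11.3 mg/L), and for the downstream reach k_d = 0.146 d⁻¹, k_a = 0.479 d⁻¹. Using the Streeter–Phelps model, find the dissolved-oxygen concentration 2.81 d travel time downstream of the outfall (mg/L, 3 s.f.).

Mixed DO = (7.20×9.01 + 1.66×0.744)/(7.20+1.66) = 66.11/8.860 = 7.461 mg/L.
Mixed L₀ = (7.20×2.78 + 1.66×116)/(8.860) = 212.6/8.860 = 23.99 mg/L.
Initial deficit D₀ = C_s − DO₀ = 11.3 − 7.461 = 3.839 mg/L.
D(2.81) = [0.146×23.99/(0.479−0.146)](e^(−0.146×2.81) − e^(−0.479×2.81)) + 3.839 e^(−0.479×2.81)
= 10.52 × (0.6635 − 0.2603) + 3.839 × 0.2603 = 5.241 mg/L.
DO = 11.3 − 5.241 = 6.059 mg/L.

DO ≈ 6.06 mg/L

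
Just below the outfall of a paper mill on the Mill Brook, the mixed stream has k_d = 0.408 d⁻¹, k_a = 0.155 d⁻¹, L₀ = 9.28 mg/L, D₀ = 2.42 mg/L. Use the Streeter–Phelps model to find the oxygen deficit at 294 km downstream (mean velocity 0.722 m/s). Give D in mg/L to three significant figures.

Travel time t = x/v = 294 km / (0.722 m/s) = 294000 m / 0.722 m/s = 407200 s = 4.713 d.
k_d L₀/(k_a−k_d) = 0.408×9.28/(0.155−0.408) = 3.786/-0.2530 = -14.97 mg/L.
e^(−k_d t) = e^(−0.408×4.713) = 0.1462; e^(−k_a t) = e^(−0.155×4.713) = 0.4817.
D = -14.97 × (0.1462 − 0.4817) + 2.42 × 0.4817 = 5.021 + 1.166 = 6.186 mg/L.

D ≈ 6.19 mg/L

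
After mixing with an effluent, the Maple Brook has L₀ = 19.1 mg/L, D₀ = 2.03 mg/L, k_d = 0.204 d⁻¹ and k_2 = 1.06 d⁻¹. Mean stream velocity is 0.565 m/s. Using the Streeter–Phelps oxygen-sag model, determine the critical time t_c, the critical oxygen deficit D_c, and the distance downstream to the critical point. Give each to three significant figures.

t_c ≈ 1.24 d; D_c ≈ 2.86 mg/L; x_c ≈ 60.3 km

At the critical point dD/dt = 0, so k_d L₀ e^(−k_d t) = k_2 D. Substituting D(t) from the Streeter–Phelps equation and solving for t gives
t_c = ln[(k_2/k_d)(1 − D₀(k_2−k_d)/(k_d L₀))] / (k_2−k_d).
Here k_2−k_d = 0.8560 d⁻¹ and 1 − D₀(k_2−k_d)/(k_d L₀) = 1 − 2.03×0.8560/(0.204×19.1) = 0.5540, so
t_c = ln(5.196 × 0.5540) / 0.8560 = 1.057 / 0.8560 = 1.235 d.
D_c = (k_d/k_2) L₀ e^(−k_d t_c) = (0.204/1.06) × 19.1 × e^(−0.204×1.235) = 0.1925 × 19.1 × 0.7773 = 2.857 mg/L.
x_c = v t_c = 0.565 m/s × 1.235 d × 86400 s/d = 60300 m ≈ 60.3 km.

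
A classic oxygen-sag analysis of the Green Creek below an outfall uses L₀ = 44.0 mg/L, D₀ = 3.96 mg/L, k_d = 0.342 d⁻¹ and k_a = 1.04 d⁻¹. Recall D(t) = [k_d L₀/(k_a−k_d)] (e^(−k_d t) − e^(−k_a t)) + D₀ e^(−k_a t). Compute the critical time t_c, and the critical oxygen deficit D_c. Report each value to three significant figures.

t_c ≈ 1.30 d; D_c ≈ 9.27 mg/L

t_c = [1/(k_a−k_d)] ln[(k_a/k_d)(1 − D₀(k_a−k_d)/(k_d L₀))]
= [1/(1.04−0.342)] ln[(1.04/0.342)(1 − 3.96×0.6980/(0.342×44.0))]
= (1/0.6980) ln[3.041 × 0.8163] = 1.433 × ln(2.482) = 1.433 × 0.9092 = 1.303 d.
L(t_c) = L₀ e^(−k_d t_c) = 44.0 × 0.6405 = 28.18 mg/L, and at the critical point k_a D_c = k_d L, so D_c = (0.342/1.04) × 28.18 = 9.268 mg/L.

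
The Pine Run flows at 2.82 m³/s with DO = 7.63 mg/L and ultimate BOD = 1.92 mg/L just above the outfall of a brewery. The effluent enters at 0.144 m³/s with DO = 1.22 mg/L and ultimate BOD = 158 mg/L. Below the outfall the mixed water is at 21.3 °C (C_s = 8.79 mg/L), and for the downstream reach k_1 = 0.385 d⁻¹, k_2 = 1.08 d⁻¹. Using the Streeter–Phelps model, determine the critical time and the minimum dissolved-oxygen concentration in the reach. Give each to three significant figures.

Mixed DO = (2.82×7.63 + 0.144×1.22)/(2.82+0.144) = 21.69/2.964 = 7.319 mg/L.
Mixed L₀ = (2.82×1.92 + 0.144×158)/(2.964) = 28.17/2.964 = 9.503 mg/L.
Initial deficit D₀ = C_s − DO₀ = 8.79 − 7.319 = 1.471 mg/L.
t_c = (1/0.6950) ln[(1.08/0.385)(1 − 1.471×0.6950/(0.385×9.503))] = 1.439 × ln(2.021) = 1.012 d.
D_c = (0.385/1.08) × 9.503 × e^(−0.385×1.012) = 0.3565 × 9.503 × 0.6772 = 2.294 mg/L.
Minimum DO = 8.79 − 2.294 = 6.496 mg/L.

t_c ≈ 1.01 d; minimum DO ≈ 6.50 mg/L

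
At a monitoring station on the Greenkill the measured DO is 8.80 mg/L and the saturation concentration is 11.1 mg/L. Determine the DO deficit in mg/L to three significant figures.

D ≈ 2.30 mg/L

D = C_s − C = 11.1 − 8.80 = 2.30 mg/L.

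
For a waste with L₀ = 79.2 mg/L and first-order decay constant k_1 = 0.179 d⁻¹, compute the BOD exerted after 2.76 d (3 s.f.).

y ≈ 30.9 mg/L

y_t = L₀(1 − e^(−k_1 t)) = 79.2 × (1 − e^(−0.179×2.76))
= 79.2 × (1 − 0.6102) = 79.2 × 0.3898 = 30.88 mg/L.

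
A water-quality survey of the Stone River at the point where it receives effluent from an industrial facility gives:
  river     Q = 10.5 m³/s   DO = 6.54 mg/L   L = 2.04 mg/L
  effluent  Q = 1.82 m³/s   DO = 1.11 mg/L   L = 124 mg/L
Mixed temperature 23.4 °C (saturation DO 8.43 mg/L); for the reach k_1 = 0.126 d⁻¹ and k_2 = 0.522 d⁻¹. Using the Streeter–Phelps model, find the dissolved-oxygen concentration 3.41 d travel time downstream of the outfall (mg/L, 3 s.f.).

DO ≈ 4.90 mg/L

Mixed DO = (10.5×6.54 + 1.82×1.11)/(10.5+1.82) = 70.69/12.32 = 5.738 mg/L.
Mixed L₀ = (10.5×2.04 + 1.82×124)/(12.32) = 247.1/12.32 = 20.06 mg/L.
Initial deficit D₀ = C_s − DO₀ = 8.43 − 5.738 = 2.692 mg/L.
D(3.41) = [0.126×20.06/(0.522−0.126)](e^(−0.126×3.41) − e^(−0.522×3.41)) + 2.692 e^(−0.522×3.41)
= 6.382 × (0.6507 − 0.1686) + 2.692 × 0.1686 = 3.531 mg/L.
DO = 8.43 − 3.531 = 4.899 mg/L.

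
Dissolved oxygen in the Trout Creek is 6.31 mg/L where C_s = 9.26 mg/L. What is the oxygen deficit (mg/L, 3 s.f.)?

D = C_s − C = 9.26 − 6.31 = 2.95 mg/L.

D ≈ 2.95 mg/L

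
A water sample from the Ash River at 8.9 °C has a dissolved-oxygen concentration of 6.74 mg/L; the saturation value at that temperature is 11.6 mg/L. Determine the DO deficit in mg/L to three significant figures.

D = C_s − C = 11.6 − 6.74 = 4.86 mg/L.

D ≈ 4.86 mg/L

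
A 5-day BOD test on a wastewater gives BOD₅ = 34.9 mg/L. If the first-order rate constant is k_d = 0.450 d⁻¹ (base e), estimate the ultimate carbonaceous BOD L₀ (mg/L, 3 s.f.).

BOD₅ = L₀(1 − e^(−5k_d)) ⇒ L₀ = BOD₅ / (1 − e^(−5×0.450))
= 34.9 / (1 − 0.1054) = 34.9 / 0.8946 = 39.01 mg/L.

L₀ ≈ 39.0 mg/L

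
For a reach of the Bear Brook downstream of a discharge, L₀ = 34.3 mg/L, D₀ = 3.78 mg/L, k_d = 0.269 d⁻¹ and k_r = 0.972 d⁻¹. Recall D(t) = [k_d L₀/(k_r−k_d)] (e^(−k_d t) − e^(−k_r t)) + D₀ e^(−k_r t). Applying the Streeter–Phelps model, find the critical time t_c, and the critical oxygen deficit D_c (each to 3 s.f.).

At the critical point dD/dt = 0, so k_d L₀ e^(−k_d t) = k_r D. Substituting D(t) from the Streeter–Phelps equation and solving for t gives
t_c = ln[(k_r/k_d)(1 − D₀(k_r−k_d)/(k_d L₀))] / (k_r−k_d).
Here k_r−k_d = 0.7030 d⁻¹ and 1 − D₀(k_r−k_d)/(k_d L₀) = 1 − 3.78×0.7030/(0.269×34.3) = 0.7120, so
t_c = ln(3.613 × 0.7120) / 0.7030 = 0.9450 / 0.7030 = 1.344 d.
D_c = (k_d/k_r) L₀ e^(−k_d t_c) = (0.269/0.972) × 34.3 × e^(−0.269×1.344) = 0.2767 × 34.3 × 0.6966 = 6.612 mg/L.

t_c ≈ 1.34 d; D_c ≈ 6.61 mg/L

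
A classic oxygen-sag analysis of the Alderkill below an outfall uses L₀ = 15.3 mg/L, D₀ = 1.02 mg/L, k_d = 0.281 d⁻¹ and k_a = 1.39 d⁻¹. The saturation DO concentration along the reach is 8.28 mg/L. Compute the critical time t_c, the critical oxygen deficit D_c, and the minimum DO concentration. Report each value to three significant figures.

With k_a/k_d = 4.947 and 1 − D₀(k_a−k_d)/(k_d L₀) = 0.7369,
t_c = ln(4.947 × 0.7369) / (1.39 − 0.281) = ln(3.645) / 1.109 = 1.293/1.109 = 1.166 d.
L(t_c) = L₀ e^(−k_d t_c) = 15.3 × 0.7206 = 11.02 mg/L, and at the critical point k_a D_c = k_d L, so D_c = (0.281/1.39) × 11.02 = 2.229 mg/L.
Minimum DO = C_s − D_c = 8.28 − 2.229 = 6.051 mg/L.

t_c ≈ 1.17 d; D_c ≈ 2.23 mg/L; min DO ≈ 6.05 mg/L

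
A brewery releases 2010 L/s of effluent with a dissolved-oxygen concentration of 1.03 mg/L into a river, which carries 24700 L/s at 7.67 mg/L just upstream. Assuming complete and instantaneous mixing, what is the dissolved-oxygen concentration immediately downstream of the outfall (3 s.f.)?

7.17 mg/L

Flow-weighted mixing: C = (Q_r C_r + Q_w C_w)/(Q_r + Q_w)
= (24700×7.67 + 2010×1.03)/(24700 + 2010) = 191500/26710 = 7.170 mg/L.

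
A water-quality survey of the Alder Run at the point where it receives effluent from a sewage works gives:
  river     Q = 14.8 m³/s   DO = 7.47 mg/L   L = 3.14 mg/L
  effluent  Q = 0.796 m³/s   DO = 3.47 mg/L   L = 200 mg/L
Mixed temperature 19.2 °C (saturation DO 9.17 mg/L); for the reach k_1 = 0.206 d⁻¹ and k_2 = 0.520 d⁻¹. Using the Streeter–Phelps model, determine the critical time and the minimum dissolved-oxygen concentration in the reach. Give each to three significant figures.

Mixed DO = (14.8×7.47 + 0.796×3.47)/(14.8+0.796) = 113.3/15.60 = 7.266 mg/L.
Mixed L₀ = (14.8×3.14 + 0.796×200)/(15.60) = 205.7/15.60 = 13.19 mg/L.
Initial deficit D₀ = C_s − DO₀ = 9.17 − 7.266 = 1.904 mg/L.
t_c = (1/0.3140) ln[(0.520/0.206)(1 − 1.904×0.3140/(0.206×13.19))] = 3.185 × ln(1.969) = 2.157 d.
D_c = (0.206/0.520) × 13.19 × e^(−0.206×2.157) = 0.3962 × 13.19 × 0.6412 = 3.350 mg/L.
Minimum DO = 9.17 − 3.350 = 5.820 mg/L.

t_c ≈ 2.16 d; minimum DO ≈ 5.82 mg/L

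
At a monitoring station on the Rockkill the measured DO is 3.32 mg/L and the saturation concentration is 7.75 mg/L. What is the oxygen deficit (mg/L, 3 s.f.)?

D = C_s − C = 7.75 − 3.32 = 4.43 mg/L.

D ≈ 4.43 mg/L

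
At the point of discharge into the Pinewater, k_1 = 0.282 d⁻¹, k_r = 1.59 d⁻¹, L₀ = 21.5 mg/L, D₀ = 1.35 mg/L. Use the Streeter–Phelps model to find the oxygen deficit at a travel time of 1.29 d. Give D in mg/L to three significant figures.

k_1 L₀/(k_r−k_1) = 0.282×21.5/(1.59−0.282) = 6.063/1.308 = 4.635 mg/L.
e^(−k_1 t) = e^(−0.282×1.290) = 0.6950; e^(−k_r t) = e^(−1.59×1.290) = 0.1286.
D = 4.635 × (0.6950 − 0.1286) + 1.35 × 0.1286 = 2.626 + 0.1736 = 2.799 mg/L.

D ≈ 2.80 mg/L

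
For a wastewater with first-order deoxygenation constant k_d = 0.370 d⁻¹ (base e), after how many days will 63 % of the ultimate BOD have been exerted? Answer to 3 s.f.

t ≈ 2.69 d

y/L₀ = 1 − e^(−k_d t) = 0.63 ⇒ e^(−k_d t) = 0.370
t = −ln(0.370) / 0.370 = 0.9943 / 0.370 = 2.687 d.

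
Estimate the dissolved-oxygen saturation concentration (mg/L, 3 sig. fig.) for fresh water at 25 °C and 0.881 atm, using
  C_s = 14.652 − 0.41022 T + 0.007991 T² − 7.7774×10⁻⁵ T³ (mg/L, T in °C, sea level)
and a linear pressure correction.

C_s ≈ 7.20 mg/L

At sea level: C_s = 14.652 − 0.41022×25 + 0.007991×25² − 7.7774×10⁻⁵×25³ = 8.176 mg/L.
Pressure correction: C_s' = 8.176 × 0.881 = 7.203 mg/L.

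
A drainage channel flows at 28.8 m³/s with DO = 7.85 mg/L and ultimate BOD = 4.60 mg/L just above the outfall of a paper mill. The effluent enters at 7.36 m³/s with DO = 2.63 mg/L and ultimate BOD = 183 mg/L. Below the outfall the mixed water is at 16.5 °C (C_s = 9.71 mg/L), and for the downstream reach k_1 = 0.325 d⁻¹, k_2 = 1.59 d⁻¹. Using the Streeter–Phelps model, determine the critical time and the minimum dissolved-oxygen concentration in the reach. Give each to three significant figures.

t_c ≈ 0.998 d; minimum DO ≈ 3.66 mg/L

Mixed DO = (28.8×7.85 + 7.36×2.63)/(28.8+7.36) = 245.4/36.16 = 6.788 mg/L.
Mixed L₀ = (28.8×4.60 + 7.36×183)/(36.16) = 1479/36.16 = 40.91 mg/L.
Initial deficit D₀ = C_s − DO₀ = 9.71 − 6.788 = 2.922 mg/L.
t_c = (1/1.265) ln[(1.59/0.325)(1 − 2.922×1.265/(0.325×40.91))] = 0.7905 × ln(3.532) = 0.9975 d.
D_c = (0.325/1.59) × 40.91 × e^(−0.325×0.9975) = 0.2044 × 40.91 × 0.7231 = 6.047 mg/L.
Minimum DO = 9.71 − 6.047 = 3.663 mg/L.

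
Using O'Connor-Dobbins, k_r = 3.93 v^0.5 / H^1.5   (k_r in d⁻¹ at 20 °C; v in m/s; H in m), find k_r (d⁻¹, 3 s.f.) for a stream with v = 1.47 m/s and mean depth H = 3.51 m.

k_r = 3.93 × 1.47^0.5 / 3.51^1.5 = 3.93 × 1.212 / 6.576 = 0.7246 d⁻¹.

k_r ≈ 0.725 d⁻¹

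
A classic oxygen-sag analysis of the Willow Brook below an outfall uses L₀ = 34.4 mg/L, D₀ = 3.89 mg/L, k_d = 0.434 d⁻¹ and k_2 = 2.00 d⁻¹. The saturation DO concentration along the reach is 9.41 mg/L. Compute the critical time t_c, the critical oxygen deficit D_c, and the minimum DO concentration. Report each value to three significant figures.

t_c ≈ 0.641 d; D_c ≈ 5.65 mg/L; min DO ≈ 3.76 mg/L

At the critical point dD/dt = 0, so k_d L₀ e^(−k_d t) = k_2 D. Substituting D(t) from the Streeter–Phelps equation and solving for t gives
t_c = ln[(k_2/k_d)(1 − D₀(k_2−k_d)/(k_d L₀))] / (k_2−k_d).
Here k_2−k_d = 1.566 d⁻¹ and 1 − D₀(k_2−k_d)/(k_d L₀) = 1 − 3.89×1.566/(0.434×34.4) = 0.5920, so
t_c = ln(4.608 × 0.5920) / 1.566 = 1.004 / 1.566 = 0.6408 d.
L(t_c) = L₀ e^(−k_d t_c) = 34.4 × 0.7572 = 26.05 mg/L, and at the critical point k_2 D_c = k_d L, so D_c = (0.434/2.00) × 26.05 = 5.652 mg/L.
Minimum DO = C_s − D_c = 9.41 − 5.652 = 3.758 mg/L.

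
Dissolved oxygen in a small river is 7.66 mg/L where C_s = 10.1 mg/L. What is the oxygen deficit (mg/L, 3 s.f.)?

D = C_s − C = 10.1 − 7.66 = 2.44 mg/L.

D ≈ 2.44 mg/L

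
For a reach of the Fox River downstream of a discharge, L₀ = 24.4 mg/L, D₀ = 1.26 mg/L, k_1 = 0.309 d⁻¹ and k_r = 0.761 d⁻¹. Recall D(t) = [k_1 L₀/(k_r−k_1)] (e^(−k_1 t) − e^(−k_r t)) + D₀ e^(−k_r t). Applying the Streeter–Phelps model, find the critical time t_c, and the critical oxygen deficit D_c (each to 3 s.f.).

With k_r/k_1 = 2.463 and 1 − D₀(k_r−k_1)/(k_1 L₀) = 0.9245,
t_c = ln(2.463 × 0.9245) / (0.761 − 0.309) = ln(2.277) / 0.4520 = 0.8227/0.4520 = 1.820 d.
D_c = (k_1/k_r) L₀ e^(−k_1 t_c) = (0.309/0.761) × 24.4 × e^(−0.309×1.820) = 0.4060 × 24.4 × 0.5698 = 5.645 mg/L.

t_c ≈ 1.82 d; D_c ≈ 5.65 mg/L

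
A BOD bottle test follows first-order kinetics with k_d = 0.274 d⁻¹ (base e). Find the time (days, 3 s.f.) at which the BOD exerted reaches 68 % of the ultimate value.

y/L₀ = 1 − e^(−k_d t) = 0.68 ⇒ e^(−k_d t) = 0.320
t = −ln(0.320) / 0.274 = 1.139 / 0.274 = 4.159 d.

t ≈ 4.16 d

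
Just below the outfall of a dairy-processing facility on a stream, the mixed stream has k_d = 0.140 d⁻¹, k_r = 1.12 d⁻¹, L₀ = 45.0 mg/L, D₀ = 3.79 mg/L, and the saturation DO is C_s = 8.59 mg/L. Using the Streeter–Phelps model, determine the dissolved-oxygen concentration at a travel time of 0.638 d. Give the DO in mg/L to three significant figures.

DO ≈ 4.00 mg/L

k_d L₀/(k_r−k_d) = 0.140×45.0/(1.12−0.140) = 6.300/0.9800 = 6.429 mg/L.
e^(−k_d t) = e^(−0.140×0.6380) = 0.9146; e^(−k_r t) = e^(−1.12×0.6380) = 0.4894.
D = 6.429 × (0.9146 − 0.4894) + 3.79 × 0.4894 = 2.733 + 1.855 = 4.588 mg/L.
DO = C_s − D = 8.59 − 4.588 = 4.002 mg/L.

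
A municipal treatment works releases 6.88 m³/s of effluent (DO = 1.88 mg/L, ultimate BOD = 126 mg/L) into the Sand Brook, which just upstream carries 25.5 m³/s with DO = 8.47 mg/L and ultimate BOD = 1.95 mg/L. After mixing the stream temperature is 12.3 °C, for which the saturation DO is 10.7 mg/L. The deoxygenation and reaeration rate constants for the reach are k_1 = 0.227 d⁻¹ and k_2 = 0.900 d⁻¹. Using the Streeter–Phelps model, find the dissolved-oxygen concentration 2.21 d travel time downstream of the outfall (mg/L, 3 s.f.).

DO ≈ 5.73 mg/L

Mixed DO = (25.5×8.47 + 6.88×1.88)/(25.5+6.88) = 228.9/32.38 = 7.070 mg/L.
Mixed L₀ = (25.5×1.95 + 6.88×126)/(32.38) = 916.6/32.38 = 28.31 mg/L.
Initial deficit D₀ = C_s − DO₀ = 10.7 − 7.070 = 3.630 mg/L.
D(2.21) = [0.227×28.31/(0.900−0.227)](e^(−0.227×2.21) − e^(−0.900×2.21)) + 3.630 e^(−0.900×2.21)
= 9.548 × (0.6055 − 0.1368) + 3.630 × 0.1368 = 4.972 mg/L.
DO = 10.7 − 4.972 = 5.728 mg/L.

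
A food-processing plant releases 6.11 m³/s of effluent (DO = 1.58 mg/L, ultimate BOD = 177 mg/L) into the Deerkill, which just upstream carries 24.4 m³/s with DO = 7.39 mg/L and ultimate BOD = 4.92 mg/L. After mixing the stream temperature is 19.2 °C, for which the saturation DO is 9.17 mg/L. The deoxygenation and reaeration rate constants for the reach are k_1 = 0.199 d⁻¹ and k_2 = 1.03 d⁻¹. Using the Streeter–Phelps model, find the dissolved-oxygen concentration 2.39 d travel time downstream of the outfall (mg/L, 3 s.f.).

DO ≈ 3.86 mg/L

Mixed DO = (24.4×7.39 + 6.11×1.58)/(24.4+6.11) = 190.0/30.51 = 6.226 mg/L.
Mixed L₀ = (24.4×4.92 + 6.11×177)/(30.51) = 1202/30.51 = 39.38 mg/L.
Initial deficit D₀ = C_s − DO₀ = 9.17 − 6.226 = 2.944 mg/L.
D(2.39) = [0.199×39.38/(1.03−0.199)](e^(−0.199×2.39) − e^(−1.03×2.39)) + 2.944 e^(−1.03×2.39)
= 9.431 × (0.6215 − 0.08529) + 2.944 × 0.08529 = 5.308 mg/L.
DO = 9.17 − 5.308 = 3.862 mg/L.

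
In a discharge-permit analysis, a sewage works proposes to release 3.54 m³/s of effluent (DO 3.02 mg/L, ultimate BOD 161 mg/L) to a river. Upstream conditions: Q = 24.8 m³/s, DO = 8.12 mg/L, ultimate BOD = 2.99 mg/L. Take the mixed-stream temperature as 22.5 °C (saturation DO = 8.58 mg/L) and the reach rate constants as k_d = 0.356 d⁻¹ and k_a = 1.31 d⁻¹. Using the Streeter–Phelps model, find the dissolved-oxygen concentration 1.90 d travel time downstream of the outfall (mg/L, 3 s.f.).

DO ≈ 4.88 mg/L

Mixed DO = (24.8×8.12 + 3.54×3.02)/(24.8+3.54) = 212.1/28.34 = 7.483 mg/L.
Mixed L₀ = (24.8×2.99 + 3.54×161)/(28.34) = 644.1/28.34 = 22.73 mg/L.
Initial deficit D₀ = C_s − DO₀ = 8.58 − 7.483 = 1.097 mg/L.
D(1.90) = [0.356×22.73/(1.31−0.356)](e^(−0.356×1.90) − e^(−1.31×1.90)) + 1.097 e^(−1.31×1.90)
= 8.481 × (0.5084 − 0.08299) + 1.097 × 0.08299 = 3.699 mg/L.
DO = 8.58 − 3.699 = 4.881 mg/L.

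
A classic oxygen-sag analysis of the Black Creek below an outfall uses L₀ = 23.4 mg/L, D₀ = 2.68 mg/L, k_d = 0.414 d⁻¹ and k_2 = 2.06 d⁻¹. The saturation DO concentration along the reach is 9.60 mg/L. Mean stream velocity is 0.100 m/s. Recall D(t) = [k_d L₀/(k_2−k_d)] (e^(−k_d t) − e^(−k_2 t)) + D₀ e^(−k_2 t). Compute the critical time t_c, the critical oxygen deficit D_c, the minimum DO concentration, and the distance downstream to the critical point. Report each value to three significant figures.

With k_2/k_d = 4.976 and 1 − D₀(k_2−k_d)/(k_d L₀) = 0.5446,
t_c = ln(4.976 × 0.5446) / (2.06 − 0.414) = ln(2.710) / 1.646 = 0.9970/1.646 = 0.6057 d.
D_c = (k_d/k_2) L₀ e^(−k_d t_c) = (0.414/2.06) × 23.4 × e^(−0.414×0.6057) = 0.2010 × 23.4 × 0.7782 = 3.660 mg/L.
Minimum DO = C_s − D_c = 9.60 − 3.660 = 5.940 mg/L.
x_c = v t_c = 0.100 m/s × 0.6057 d × 86400 s/d = 5233 m ≈ 5.23 km.

t_c ≈ 0.606 d; D_c ≈ 3.66 mg/L; min DO ≈ 5.94 mg/L; x_c ≈ 5.23 km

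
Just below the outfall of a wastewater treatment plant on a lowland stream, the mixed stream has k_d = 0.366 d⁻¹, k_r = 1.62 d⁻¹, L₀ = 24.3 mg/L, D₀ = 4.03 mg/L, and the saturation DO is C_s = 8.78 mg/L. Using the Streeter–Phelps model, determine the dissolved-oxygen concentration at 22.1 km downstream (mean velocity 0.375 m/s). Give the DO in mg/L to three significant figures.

DO ≈ 4.27 mg/L

Travel time t = x/v = 22.1 km / (0.375 m/s) = 22100 m / 0.375 m/s = 58930 s = 0.6821 d.
k_d L₀/(k_r−k_d) = 0.366×24.3/(1.62−0.366) = 8.894/1.254 = 7.092 mg/L.
e^(−k_d t) = e^(−0.366×0.6821) = 0.7791; e^(−k_r t) = e^(−1.62×0.6821) = 0.3312.
D = 7.092 × (0.7791 − 0.3312) + 4.03 × 0.3312 = 3.176 + 1.335 = 4.511 mg/L.
DO = C_s − D = 8.78 − 4.511 = 4.269 mg/L.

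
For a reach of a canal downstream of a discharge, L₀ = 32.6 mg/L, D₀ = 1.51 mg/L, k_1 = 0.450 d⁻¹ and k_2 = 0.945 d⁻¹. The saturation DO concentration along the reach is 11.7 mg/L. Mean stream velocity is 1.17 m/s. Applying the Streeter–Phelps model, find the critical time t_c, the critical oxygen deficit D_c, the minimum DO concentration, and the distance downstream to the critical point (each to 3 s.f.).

t_c ≈ 1.39 d; D_c ≈ 8.29 mg/L; min DO ≈ 3.41 mg/L; x_c ≈ 141 km

At the critical point dD/dt = 0, so k_1 L₀ e^(−k_1 t) = k_2 D. Substituting D(t) from the Streeter–Phelps equation and solving for t gives
t_c = ln[(k_2/k_1)(1 − D₀(k_2−k_1)/(k_1 L₀))] / (k_2−k_1).
Here k_2−k_1 = 0.4950 d⁻¹ and 1 − D₀(k_2−k_1)/(k_1 L₀) = 1 − 1.51×0.4950/(0.450×32.6) = 0.9490, so
t_c = ln(2.100 × 0.9490) / 0.4950 = 0.6896 / 0.4950 = 1.393 d.
L(t_c) = L₀ e^(−k_1 t_c) = 32.6 × 0.5342 = 17.42 mg/L, and at the critical point k_2 D_c = k_1 L, so D_c = (0.450/0.945) × 17.42 = 8.293 mg/L.
Minimum DO = C_s − D_c = 11.7 − 8.293 = 3.407 mg/L.
x_c = v t_c = 1.17 m/s × 1.393 d × 86400 s/d = 140800 m ≈ 141 km.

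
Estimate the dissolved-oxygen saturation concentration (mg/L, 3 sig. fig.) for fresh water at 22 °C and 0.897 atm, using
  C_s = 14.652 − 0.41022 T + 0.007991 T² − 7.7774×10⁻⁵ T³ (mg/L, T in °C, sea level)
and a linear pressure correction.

C_s ≈ 7.77 mg/L

At sea level: C_s = 14.652 − 0.41022×22 + 0.007991×22² − 7.7774×10⁻⁵×22³ = 8.667 mg/L.
Pressure correction: C_s' = 8.667 × 0.897 = 7.774 mg/L.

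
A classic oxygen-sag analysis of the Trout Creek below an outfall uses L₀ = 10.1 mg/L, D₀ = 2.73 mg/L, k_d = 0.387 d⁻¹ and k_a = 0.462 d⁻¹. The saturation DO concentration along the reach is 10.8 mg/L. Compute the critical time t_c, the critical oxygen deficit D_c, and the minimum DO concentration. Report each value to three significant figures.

t_c ≈ 1.64 d; D_c ≈ 4.48 mg/L; min DO ≈ 6.32 mg/L

At the critical point dD/dt = 0, so k_d L₀ e^(−k_d t) = k_a D. Substituting D(t) from the Streeter–Phelps equation and solving for t gives
t_c = ln[(k_a/k_d)(1 − D₀(k_a−k_d)/(k_d L₀))] / (k_a−k_d).
Here k_a−k_d = 0.07500 d⁻¹ and 1 − D₀(k_a−k_d)/(k_d L₀) = 1 − 2.73×0.07500/(0.387×10.1) = 0.9476, so
t_c = ln(1.194 × 0.9476) / 0.07500 = 0.1233 / 0.07500 = 1.644 d.
L(t_c) = L₀ e^(−k_d t_c) = 10.1 × 0.5292 = 5.345 mg/L, and at the critical point k_a D_c = k_d L, so D_c = (0.387/0.462) × 5.345 = 4.477 mg/L.
Minimum DO = C_s − D_c = 10.8 − 4.477 = 6.323 mg/L.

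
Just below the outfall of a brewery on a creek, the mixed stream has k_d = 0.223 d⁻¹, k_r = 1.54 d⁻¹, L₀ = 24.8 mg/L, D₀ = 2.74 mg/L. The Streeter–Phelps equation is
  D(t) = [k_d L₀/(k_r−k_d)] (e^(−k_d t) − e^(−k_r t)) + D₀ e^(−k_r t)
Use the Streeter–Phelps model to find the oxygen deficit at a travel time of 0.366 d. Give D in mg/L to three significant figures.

D ≈ 3.04 mg/L

k_d L₀/(k_r−k_d) = 0.223×24.8/(1.54−0.223) = 5.530/1.317 = 4.199 mg/L.
e^(−k_d t) = e^(−0.223×0.3660) = 0.9216; e^(−k_r t) = e^(−1.54×0.3660) = 0.5691.
D = 4.199 × (0.9216 − 0.5691) + 2.74 × 0.5691 = 1.480 + 1.559 = 3.040 mg/L.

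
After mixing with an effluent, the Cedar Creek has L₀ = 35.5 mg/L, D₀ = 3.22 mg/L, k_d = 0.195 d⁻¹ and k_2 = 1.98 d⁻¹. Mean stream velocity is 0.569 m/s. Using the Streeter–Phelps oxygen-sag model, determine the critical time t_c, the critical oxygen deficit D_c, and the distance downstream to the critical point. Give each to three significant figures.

With k_2/k_d = 10.15 and 1 − D₀(k_2−k_d)/(k_d L₀) = 0.1697,
t_c = ln(10.15 × 0.1697) / (1.98 − 0.195) = ln(1.723) / 1.785 = 0.5442/1.785 = 0.3049 d.
D_c = (k_d/k_2) L₀ e^(−k_d t_c) = (0.195/1.98) × 35.5 × e^(−0.195×0.3049) = 0.09848 × 35.5 × 0.9423 = 3.294 mg/L.
x_c = v t_c = 0.569 m/s × 0.3049 d × 86400 s/d = 14990 m ≈ 15.0 km.

t_c ≈ 0.305 d; D_c ≈ 3.29 mg/L; x_c ≈ 15.0 km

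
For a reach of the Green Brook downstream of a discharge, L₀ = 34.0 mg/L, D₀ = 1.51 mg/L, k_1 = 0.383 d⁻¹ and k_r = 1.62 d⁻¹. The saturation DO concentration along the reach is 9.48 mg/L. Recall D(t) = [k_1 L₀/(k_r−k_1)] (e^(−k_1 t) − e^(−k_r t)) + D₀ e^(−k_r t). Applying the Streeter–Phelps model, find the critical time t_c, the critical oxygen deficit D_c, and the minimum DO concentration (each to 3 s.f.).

t_c = [1/(k_r−k_1)] ln[(k_r/k_1)(1 − D₀(k_r−k_1)/(k_1 L₀))]
= [1/(1.62−0.383)] ln[(1.62/0.383)(1 − 1.51×1.237/(0.383×34.0))]
= (1/1.237) ln[4.230 × 0.8566] = 0.8084 × ln(3.623) = 0.8084 × 1.287 = 1.041 d.
L(t_c) = L₀ e^(−k_1 t_c) = 34.0 × 0.6713 = 22.82 mg/L, and at the critical point k_r D_c = k_1 L, so D_c = (0.383/1.62) × 22.82 = 5.396 mg/L.
Minimum DO = C_s − D_c = 9.48 − 5.396 = 4.084 mg/L.

t_c ≈ 1.04 d; D_c ≈ 5.40 mg/L; min DO ≈ 4.08 mg/L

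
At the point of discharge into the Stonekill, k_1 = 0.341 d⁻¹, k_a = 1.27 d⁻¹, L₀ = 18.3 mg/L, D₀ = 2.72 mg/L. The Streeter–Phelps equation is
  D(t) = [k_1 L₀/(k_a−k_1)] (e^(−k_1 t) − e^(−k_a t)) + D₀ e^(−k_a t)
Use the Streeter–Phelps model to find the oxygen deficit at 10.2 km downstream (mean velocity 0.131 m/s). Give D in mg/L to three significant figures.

Travel time t = x/v = 10.2 km / (0.131 m/s) = 10200 m / 0.131 m/s = 77860 s = 0.9012 d.
k_1 L₀/(k_a−k_1) = 0.341×18.3/(1.27−0.341) = 6.240/0.9290 = 6.717 mg/L.
e^(−k_1 t) = e^(−0.341×0.9012) = 0.7354; e^(−k_a t) = e^(−1.27×0.9012) = 0.3184.
D = 6.717 × (0.7354 − 0.3184) + 2.72 × 0.3184 = 2.801 + 0.8660 = 3.667 mg/L.

D ≈ 3.67 mg/L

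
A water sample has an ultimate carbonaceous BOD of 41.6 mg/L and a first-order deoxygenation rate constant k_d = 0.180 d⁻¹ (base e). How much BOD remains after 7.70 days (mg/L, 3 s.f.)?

L_t = L₀ e^(−k_d t) = 41.6 × e^(−0.180×7.70) = 41.6 × 0.2501 = 10.40 mg/L.

L ≈ 10.4 mg/L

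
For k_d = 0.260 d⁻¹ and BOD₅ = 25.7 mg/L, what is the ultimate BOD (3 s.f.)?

L₀ ≈ 35.3 mg/L

BOD₅ = L₀(1 − e^(−5k_d)) ⇒ L₀ = BOD₅ / (1 − e^(−5×0.260))
= 25.7 / (1 − 0.2725) = 25.7 / 0.7275 = 35.33 mg/L.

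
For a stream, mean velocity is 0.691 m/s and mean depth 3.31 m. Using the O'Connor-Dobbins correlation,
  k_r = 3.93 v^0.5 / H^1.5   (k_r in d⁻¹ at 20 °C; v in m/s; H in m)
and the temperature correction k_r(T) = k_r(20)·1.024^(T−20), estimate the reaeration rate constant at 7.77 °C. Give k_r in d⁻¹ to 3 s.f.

k_r(20) = 3.93 × 0.691^0.5 / 3.31^1.5 = 3.93 × 0.8313 / 6.022 = 0.5425 d⁻¹.
k_r(7.77) = 0.5425 × 1.024^(7.77−20) = 0.5425 × 0.7482 = 0.4059 d⁻¹.

k_r ≈ 0.406 d⁻¹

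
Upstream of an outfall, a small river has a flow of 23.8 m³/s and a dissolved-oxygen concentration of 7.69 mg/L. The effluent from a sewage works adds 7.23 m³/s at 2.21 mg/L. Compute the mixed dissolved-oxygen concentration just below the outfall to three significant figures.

6.41 mg/L

Flow-weighted mixing: C = (Q_r C_r + Q_w C_w)/(Q_r + Q_w)
= (23.8×7.69 + 7.23×2.21)/(23.8 + 7.23) = 199.0/31.03 = 6.413 mg/L.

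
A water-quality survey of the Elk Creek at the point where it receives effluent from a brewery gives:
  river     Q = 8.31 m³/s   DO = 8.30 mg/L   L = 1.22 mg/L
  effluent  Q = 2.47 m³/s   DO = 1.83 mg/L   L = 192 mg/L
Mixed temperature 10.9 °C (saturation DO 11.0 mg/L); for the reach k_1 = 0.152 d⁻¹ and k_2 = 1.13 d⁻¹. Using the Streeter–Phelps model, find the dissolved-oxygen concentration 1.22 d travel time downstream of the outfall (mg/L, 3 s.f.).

DO ≈ 5.90 mg/L

Mixed DO = (8.31×8.30 + 2.47×1.83)/(8.31+2.47) = 73.49/10.78 = 6.818 mg/L.
Mixed L₀ = (8.31×1.22 + 2.47×192)/(10.78) = 484.4/10.78 = 44.93 mg/L.
Initial deficit D₀ = C_s − DO₀ = 11.0 − 6.818 = 4.182 mg/L.
D(1.22) = [0.152×44.93/(1.13−0.152)](e^(−0.152×1.22) − e^(−1.13×1.22)) + 4.182 e^(−1.13×1.22)
= 6.983 × (0.8307 − 0.2519) + 4.182 × 0.2519 = 5.096 mg/L.
DO = 11.0 − 5.096 = 5.904 mg/L.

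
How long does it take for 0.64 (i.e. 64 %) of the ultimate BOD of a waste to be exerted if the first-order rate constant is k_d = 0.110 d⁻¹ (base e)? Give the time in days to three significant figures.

t ≈ 9.29 d

y/L₀ = 1 − e^(−k_d t) = 0.64 ⇒ e^(−k_d t) = 0.360
t = −ln(0.360) / 0.110 = 1.022 / 0.110 = 9.288 d.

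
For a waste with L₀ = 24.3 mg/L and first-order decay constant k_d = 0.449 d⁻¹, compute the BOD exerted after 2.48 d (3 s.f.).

y_t = L₀(1 − e^(−k_d t)) = 24.3 × (1 − e^(−0.449×2.48))
= 24.3 × (1 − 0.3284) = 24.3 × 0.6716 = 16.32 mg/L.

y ≈ 16.3 mg/L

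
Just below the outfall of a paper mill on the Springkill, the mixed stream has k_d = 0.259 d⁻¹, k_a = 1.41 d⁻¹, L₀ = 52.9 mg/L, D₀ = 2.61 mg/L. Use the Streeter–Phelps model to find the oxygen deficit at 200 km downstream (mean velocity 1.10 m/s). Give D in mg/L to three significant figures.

D ≈ 6.42 mg/L

Travel time t = x/v = 200 km / (1.10 m/s) = 200000 m / 1.10 m/s = 181800 s = 2.104 d.
k_d L₀/(k_a−k_d) = 0.259×52.9/(1.41−0.259) = 13.70/1.151 = 11.90 mg/L.
e^(−k_d t) = e^(−0.259×2.104) = 0.5798; e^(−k_a t) = e^(−1.41×2.104) = 0.05145.
D = 11.90 × (0.5798 − 0.05145) + 2.61 × 0.05145 = 6.290 + 0.1343 = 6.424 mg/L.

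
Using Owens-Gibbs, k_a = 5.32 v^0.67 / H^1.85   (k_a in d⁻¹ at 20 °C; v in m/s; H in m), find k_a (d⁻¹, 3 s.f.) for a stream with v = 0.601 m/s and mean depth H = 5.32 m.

k_a = 5.32 × 0.601^0.67 / 5.32^1.85 = 5.32 × 0.7110 / 22.03 = 0.1717 d⁻¹.

k_a ≈ 0.172 d⁻¹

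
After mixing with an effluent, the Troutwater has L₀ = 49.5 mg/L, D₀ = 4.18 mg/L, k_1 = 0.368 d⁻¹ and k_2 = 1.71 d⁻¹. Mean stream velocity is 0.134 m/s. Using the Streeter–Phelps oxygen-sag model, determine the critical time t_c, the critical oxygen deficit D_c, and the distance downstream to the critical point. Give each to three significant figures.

With k_2/k_1 = 4.647 and 1 − D₀(k_2−k_1)/(k_1 L₀) = 0.6921,
t_c = ln(4.647 × 0.6921) / (1.71 − 0.368) = ln(3.216) / 1.342 = 1.168/1.342 = 0.8704 d.
D_c = (k_1/k_2) L₀ e^(−k_1 t_c) = (0.368/1.71) × 49.5 × e^(−0.368×0.8704) = 0.2152 × 49.5 × 0.7259 = 7.733 mg/L.
x_c = v t_c = 0.134 m/s × 0.8704 d × 86400 s/d = 10080 m ≈ 10.1 km.

t_c ≈ 0.870 d; D_c ≈ 7.73 mg/L; x_c ≈ 10.1 km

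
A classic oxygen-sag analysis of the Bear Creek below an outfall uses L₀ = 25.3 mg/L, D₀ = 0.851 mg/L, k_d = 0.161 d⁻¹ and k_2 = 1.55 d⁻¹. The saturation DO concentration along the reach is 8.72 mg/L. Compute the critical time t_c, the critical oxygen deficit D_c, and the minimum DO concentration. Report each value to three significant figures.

t_c ≈ 1.38 d; D_c ≈ 2.10 mg/L; min DO ≈ 6.62 mg/L

t_c = [1/(k_2−k_d)] ln[(k_2/k_d)(1 − D₀(k_2−k_d)/(k_d L₀))]
= [1/(1.55−0.161)] ln[(1.55/0.161)(1 − 0.851×1.389/(0.161×25.3))]
= (1/1.389) ln[9.627 × 0.7098] = 0.7199 × ln(6.834) = 0.7199 × 1.922 = 1.384 d.
D_c = (k_d/k_2) L₀ e^(−k_d t_c) = (0.161/1.55) × 25.3 × e^(−0.161×1.384) = 0.1039 × 25.3 × 0.8003 = 2.103 mg/L.
Minimum DO = C_s − D_c = 8.72 − 2.103 = 6.617 mg/L.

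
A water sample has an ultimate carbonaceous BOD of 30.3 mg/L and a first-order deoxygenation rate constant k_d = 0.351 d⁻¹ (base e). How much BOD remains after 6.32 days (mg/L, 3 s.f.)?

L_t = L₀ e^(−k_d t) = 30.3 × e^(−0.351×6.32) = 30.3 × 0.1088 = 3.296 mg/L.

L ≈ 3.30 mg/L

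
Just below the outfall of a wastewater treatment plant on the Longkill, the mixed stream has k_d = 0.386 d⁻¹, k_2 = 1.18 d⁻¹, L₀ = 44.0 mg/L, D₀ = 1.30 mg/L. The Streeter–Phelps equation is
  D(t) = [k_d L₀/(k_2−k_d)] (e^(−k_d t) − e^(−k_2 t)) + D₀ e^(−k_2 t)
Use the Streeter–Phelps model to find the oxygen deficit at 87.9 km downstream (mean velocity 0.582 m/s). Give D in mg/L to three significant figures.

Travel time t = x/v = 87.9 km / (0.582 m/s) = 87900 m / 0.582 m/s = 151000 s = 1.748 d.
k_d L₀/(k_2−k_d) = 0.386×44.0/(1.18−0.386) = 16.98/0.7940 = 21.39 mg/L.
e^(−k_d t) = e^(−0.386×1.748) = 0.5093; e^(−k_2 t) = e^(−1.18×1.748) = 0.1271.
D = 21.39 × (0.5093 − 0.1271) + 1.30 × 0.1271 = 8.175 + 0.1652 = 8.340 mg/L.

D ≈ 8.34 mg/L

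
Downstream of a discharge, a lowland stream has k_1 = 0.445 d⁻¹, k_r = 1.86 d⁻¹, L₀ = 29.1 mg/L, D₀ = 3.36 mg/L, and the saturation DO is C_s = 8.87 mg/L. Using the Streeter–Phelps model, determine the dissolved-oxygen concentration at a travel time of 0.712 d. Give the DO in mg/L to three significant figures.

DO ≈ 3.74 mg/L

k_1 L₀/(k_r−k_1) = 0.445×29.1/(1.86−0.445) = 12.95/1.415 = 9.152 mg/L.
e^(−k_1 t) = e^(−0.445×0.7120) = 0.7284; e^(−k_r t) = e^(−1.86×0.7120) = 0.2660.
D = 9.152 × (0.7284 − 0.2660) + 3.36 × 0.2660 = 4.232 + 0.8937 = 5.126 mg/L.
DO = C_s − D = 8.87 − 5.126 = 3.744 mg/L.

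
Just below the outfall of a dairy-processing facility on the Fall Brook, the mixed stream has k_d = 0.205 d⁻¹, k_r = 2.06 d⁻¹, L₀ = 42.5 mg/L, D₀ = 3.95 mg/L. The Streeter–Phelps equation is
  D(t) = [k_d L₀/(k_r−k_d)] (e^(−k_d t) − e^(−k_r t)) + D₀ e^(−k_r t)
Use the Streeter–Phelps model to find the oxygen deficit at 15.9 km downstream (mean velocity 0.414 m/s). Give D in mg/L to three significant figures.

Travel time t = x/v = 15.9 km / (0.414 m/s) = 15900 m / 0.414 m/s = 38410 s = 0.4445 d.
k_d L₀/(k_r−k_d) = 0.205×42.5/(2.06−0.205) = 8.713/1.855 = 4.697 mg/L.
e^(−k_d t) = e^(−0.205×0.4445) = 0.9129; e^(−k_r t) = e^(−2.06×0.4445) = 0.4002.
D = 4.697 × (0.9129 − 0.4002) + 3.95 × 0.4002 = 2.408 + 1.581 = 3.989 mg/L.

D ≈ 3.99 mg/L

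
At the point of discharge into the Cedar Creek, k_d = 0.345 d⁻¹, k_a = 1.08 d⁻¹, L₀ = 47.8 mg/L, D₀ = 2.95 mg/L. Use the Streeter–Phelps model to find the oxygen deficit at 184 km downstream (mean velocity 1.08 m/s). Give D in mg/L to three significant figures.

D ≈ 9.05 mg/L

Travel time t = x/v = 184 km / (1.08 m/s) = 184000 m / 1.08 m/s = 170400 s = 1.972 d.
k_d L₀/(k_a−k_d) = 0.345×47.8/(1.08−0.345) = 16.49/0.7350 = 22.44 mg/L.
e^(−k_d t) = e^(−0.345×1.972) = 0.5065; e^(−k_a t) = e^(−1.08×1.972) = 0.1189.
D = 22.44 × (0.5065 − 0.1189) + 2.95 × 0.1189 = 8.696 + 0.3507 = 9.047 mg/L.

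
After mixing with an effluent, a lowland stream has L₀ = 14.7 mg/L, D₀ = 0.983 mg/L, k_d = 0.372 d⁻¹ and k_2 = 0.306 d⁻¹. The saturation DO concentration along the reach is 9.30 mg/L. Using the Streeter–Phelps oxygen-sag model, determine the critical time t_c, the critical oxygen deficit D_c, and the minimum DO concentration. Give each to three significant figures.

With k_2/k_d = 0.8226 and 1 − D₀(k_2−k_d)/(k_d L₀) = 1.012,
t_c = ln(0.8226 × 1.012) / (0.306 − 0.372) = ln(0.8323) / -0.06600 = -0.1835/-0.06600 = 2.781 d.
L(t_c) = L₀ e^(−k_d t_c) = 14.7 × 0.3555 = 5.225 mg/L, and at the critical point k_2 D_c = k_d L, so D_c = (0.372/0.306) × 5.225 = 6.352 mg/L.
Minimum DO = C_s − D_c = 9.30 − 6.352 = 2.948 mg/L.

t_c ≈ 2.78 d; D_c ≈ 6.35 mg/L; min DO ≈ 2.95 mg/L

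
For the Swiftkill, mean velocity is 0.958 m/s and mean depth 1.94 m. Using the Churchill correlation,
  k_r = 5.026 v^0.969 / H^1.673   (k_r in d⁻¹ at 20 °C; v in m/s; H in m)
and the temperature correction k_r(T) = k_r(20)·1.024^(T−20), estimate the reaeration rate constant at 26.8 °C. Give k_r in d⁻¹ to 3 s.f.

k_r(20) = 5.026 × 0.958^0.969 / 1.94^1.673 = 5.026 × 0.9593 / 3.030 = 1.591 d⁻¹.
k_r(26.8) = 1.591 × 1.024^(26.8−20) = 1.591 × 1.175 = 1.869 d⁻¹.

k_r ≈ 1.87 d⁻¹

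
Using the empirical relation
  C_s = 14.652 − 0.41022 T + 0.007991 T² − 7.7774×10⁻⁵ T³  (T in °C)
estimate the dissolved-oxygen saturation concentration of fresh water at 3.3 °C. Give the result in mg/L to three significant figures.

C_s = 14.652 − 0.41022×3.3 + 0.007991×3.3² − 7.7774×10⁻⁵×3.3³ = 13.38 mg/L.

C_s ≈ 13.4 mg/L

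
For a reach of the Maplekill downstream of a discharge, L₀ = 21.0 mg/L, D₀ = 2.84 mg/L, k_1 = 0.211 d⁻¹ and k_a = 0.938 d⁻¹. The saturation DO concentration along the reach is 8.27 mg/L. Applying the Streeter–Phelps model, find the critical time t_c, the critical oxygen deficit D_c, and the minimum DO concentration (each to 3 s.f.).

t_c ≈ 1.19 d; D_c ≈ 3.68 mg/L; min DO ≈ 4.59 mg/L

At the critical point dD/dt = 0, so k_1 L₀ e^(−k_1 t) = k_a D. Substituting D(t) from the Streeter–Phelps equation and solving for t gives
t_c = ln[(k_a/k_1)(1 − D₀(k_a−k_1)/(k_1 L₀))] / (k_a−k_1).
Here k_a−k_1 = 0.7270 d⁻¹ and 1 − D₀(k_a−k_1)/(k_1 L₀) = 1 − 2.84×0.7270/(0.211×21.0) = 0.5340, so
t_c = ln(4.445 × 0.5340) / 0.7270 = 0.8646 / 0.7270 = 1.189 d.
D_c = (k_1/k_a) L₀ e^(−k_1 t_c) = (0.211/0.938) × 21.0 × e^(−0.211×1.189) = 0.2249 × 21.0 × 0.7781 = 3.676 mg/L.
Minimum DO = C_s − D_c = 8.27 − 3.676 = 4.594 mg/L.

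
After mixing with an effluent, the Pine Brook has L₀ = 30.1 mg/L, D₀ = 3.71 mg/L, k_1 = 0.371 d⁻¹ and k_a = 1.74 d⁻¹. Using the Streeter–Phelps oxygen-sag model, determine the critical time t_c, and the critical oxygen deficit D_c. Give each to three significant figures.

t_c ≈ 0.686 d; D_c ≈ 4.98 mg/L

At the critical point dD/dt = 0, so k_1 L₀ e^(−k_1 t) = k_a D. Substituting D(t) from the Streeter–Phelps equation and solving for t gives
t_c = ln[(k_a/k_1)(1 − D₀(k_a−k_1)/(k_1 L₀))] / (k_a−k_1).
Here k_a−k_1 = 1.369 d⁻¹ and 1 − D₀(k_a−k_1)/(k_1 L₀) = 1 − 3.71×1.369/(0.371×30.1) = 0.5452, so
t_c = ln(4.690 × 0.5452) / 1.369 = 0.9388 / 1.369 = 0.6858 d.
L(t_c) = L₀ e^(−k_1 t_c) = 30.1 × 0.7754 = 23.34 mg/L, and at the critical point k_a D_c = k_1 L, so D_c = (0.371/1.74) × 23.34 = 4.976 mg/L.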